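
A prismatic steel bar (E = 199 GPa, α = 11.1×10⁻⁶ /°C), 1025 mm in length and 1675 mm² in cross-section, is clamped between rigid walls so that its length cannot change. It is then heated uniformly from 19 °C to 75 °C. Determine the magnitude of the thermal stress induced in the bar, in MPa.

σ ≈ 124 MPa (compressive)

The supports are rigid, so the total axial strain is zero. The restrained thermal strain is ε = αΔT = 11.1×10⁻⁶ × 56 = 621.6×10⁻⁶.
σ = EαΔT = 199×10³ × 11.1×10⁻⁶ × 56 = 123.7 MPa (compressive; the bar is trying to expand).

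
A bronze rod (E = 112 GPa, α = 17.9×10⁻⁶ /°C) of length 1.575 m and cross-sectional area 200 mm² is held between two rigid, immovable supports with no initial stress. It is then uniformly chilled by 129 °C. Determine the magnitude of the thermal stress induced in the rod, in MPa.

The supports are rigid, so the total axial strain is zero. The restrained thermal strain is ε = αΔT = 17.9×10⁻⁶ × 129 = 2309.1×10⁻⁶.
Hence σ = E·αΔT = 112×10³ × 2309.1×10⁻⁶ = 258.6 MPa, tensile.

σ ≈ 259 MPa (tensile)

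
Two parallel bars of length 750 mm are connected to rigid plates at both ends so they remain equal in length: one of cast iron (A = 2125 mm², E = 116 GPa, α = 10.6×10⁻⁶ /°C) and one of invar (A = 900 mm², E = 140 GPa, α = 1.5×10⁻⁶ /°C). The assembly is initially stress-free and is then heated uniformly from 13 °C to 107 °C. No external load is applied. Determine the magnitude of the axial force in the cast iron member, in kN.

P ≈ 71.3 kN (compressive in the cast iron)

The cast iron has the larger α, so on heating it would change length more than the invar if both were free. The rigid plates force a common final length, so the cast iron is put into compression and the invar into tension, with equal and opposite forces P (no external load).
Setting the final lengths equal and cancelling L: (α₁ − α₂)ΔT = P/(A₁E₁) + P/(A₂E₂).
|α₁ − α₂|·ΔT = 9.1×10⁻⁶ × 94 = 0.0008554.
1/(A₁E₁) + 1/(A₂E₂) = 1/(2125×116×10³) + 1/(900×140×10³) = 1.199×10⁻⁸ N⁻¹.
So P = 0.0008554 / 1.199×10⁻⁸ = 71.32 kN.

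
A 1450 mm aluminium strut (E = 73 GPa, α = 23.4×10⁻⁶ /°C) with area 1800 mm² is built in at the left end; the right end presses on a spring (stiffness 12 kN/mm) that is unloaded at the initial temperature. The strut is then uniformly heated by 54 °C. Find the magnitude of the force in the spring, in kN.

If the spring were absent the strut would lengthen by αΔT L = 23.4×10⁻⁶ × 54 × 1450 = 1.832 mm.
With a force P in the spring, the elastic change of the strut is PL/(AE) and that of the spring is P/k; compatibility requires their sum to equal δ_free.
So P = δ_free / [L/(AE) + 1/k] = 1.832 / [ 1450/(1800×73×10³) + 1/(12×10³) ].
P = 1.832 / 9.437×10⁻⁵ = 19420 N.

P ≈ 19.4 kN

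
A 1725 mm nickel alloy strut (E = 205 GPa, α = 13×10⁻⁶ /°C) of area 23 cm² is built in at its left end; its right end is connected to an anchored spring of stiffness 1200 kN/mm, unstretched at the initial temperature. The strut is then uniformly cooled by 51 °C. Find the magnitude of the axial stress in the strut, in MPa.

The unrestrained thermal change is αΔT L = 13×10⁻⁶ × 51 × 1725 = 1.144 mm.
Let P be the tensile force in the spring. The strut extends elastically by PL/(AE) and the spring stretches by P/k; together these equal δ_free.
So P = δ_free / [L/(AE) + 1/k] = 1.144 / [ 1725/(2300×205×10³) + 1/(1200×10³) ].
P = 1.144 / 4.492×10⁻⁶ = 254600 N.
σ = P/A = 254600/2300 = 110.7 MPa.

σ ≈ 111 MPa (tensile)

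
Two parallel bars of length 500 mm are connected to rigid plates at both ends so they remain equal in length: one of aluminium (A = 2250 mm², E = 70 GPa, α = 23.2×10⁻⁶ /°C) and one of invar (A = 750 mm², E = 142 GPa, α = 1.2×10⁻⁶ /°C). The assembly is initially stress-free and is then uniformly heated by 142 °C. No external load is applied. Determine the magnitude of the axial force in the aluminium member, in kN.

Equilibrium of a rigid end plate with no external load gives equal and opposite internal forces ±P in the two members. Since α_{aluminium} > α_{invar}, heating drives the aluminium into compression and the invar into tension.
Setting the final lengths equal and cancelling L: (α₁ − α₂)ΔT = P/(A₁E₁) + P/(A₂E₂).
|α₁ − α₂|·ΔT = 22×10⁻⁶ × 142 = 0.003124.
1/(A₁E₁) + 1/(A₂E₂) = 1/(2250×70×10³) + 1/(750×142×10³) = 1.574×10⁻⁸ N⁻¹.
P = 0.003124 / 1.574×10⁻⁸ = 198500 N = 198.5 kN.

P ≈ 198 kN (compressive in the aluminium)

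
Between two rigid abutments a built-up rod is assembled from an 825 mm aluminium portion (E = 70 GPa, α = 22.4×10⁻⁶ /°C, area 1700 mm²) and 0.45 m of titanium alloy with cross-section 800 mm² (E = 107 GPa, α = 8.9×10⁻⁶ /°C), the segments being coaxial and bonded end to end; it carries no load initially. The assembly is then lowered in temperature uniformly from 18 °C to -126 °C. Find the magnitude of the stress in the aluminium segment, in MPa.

σ ≈ 156 MPa (tensile)

Free thermal contraction of the whole bar: Σ αᵢΔT Lᵢ = 22.4×10⁻⁶×144×825 + 8.9×10⁻⁶×144×450 = 3.238 mm.
The walls prevent any net length change, so an axial force P (same in every segment) develops. Compatibility: P · Σ Lᵢ/(AᵢEᵢ) = δ_free.
Σ Lᵢ/(AᵢEᵢ) = 825/(1700×70×10³) + 450/(800×107×10³) = 1.219×10⁻⁵ mm/N.
P = 3.238 / 1.219×10⁻⁵ = 265600 N = 265.6 kN, tensile.
σ_{aluminium} = P / A = 265600 / 1700 = 156.2 MPa.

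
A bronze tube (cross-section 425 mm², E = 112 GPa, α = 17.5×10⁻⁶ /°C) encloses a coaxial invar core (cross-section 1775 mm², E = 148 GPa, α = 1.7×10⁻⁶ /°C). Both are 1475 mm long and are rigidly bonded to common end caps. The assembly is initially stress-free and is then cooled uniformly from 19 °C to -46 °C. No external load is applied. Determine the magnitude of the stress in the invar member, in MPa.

Equilibrium of a rigid end plate with no external load gives equal and opposite internal forces ±P in the two members. Since α_{bronze} > α_{invar}, cooling drives the bronze into tension and the invar into compression.
Compatibility of the two members (thermal + elastic change equal): (α₁ − α₂)ΔT = P·[1/(A₁E₁) + 1/(A₂E₂)].
|α₁ − α₂|·ΔT = 15.8×10⁻⁶ × 65 = 0.001027.
1/(A₁E₁) + 1/(A₂E₂) = 1/(425×112×10³) + 1/(1775×148×10³) = 2.482×10⁻⁸ N⁻¹.
So P = 0.001027 / 2.482×10⁻⁸ = 41.39 kN.
σ_{invar} = P/A₂ = 41390/1775 = 23.32 MPa, compressive.

σ ≈ 23.3 MPa (compressive)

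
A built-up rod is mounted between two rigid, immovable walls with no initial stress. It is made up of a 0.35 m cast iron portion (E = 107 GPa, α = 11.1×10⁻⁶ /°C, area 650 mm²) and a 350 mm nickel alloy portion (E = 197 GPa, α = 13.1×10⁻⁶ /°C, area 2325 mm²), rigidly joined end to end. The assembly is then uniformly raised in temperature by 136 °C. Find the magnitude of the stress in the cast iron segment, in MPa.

Free thermal expansion of the whole bar: Σ αᵢΔT Lᵢ = 11.1×10⁻⁶×136×350 + 13.1×10⁻⁶×136×350 = 1.152 mm.
Since the ends are fixed, an axial force P builds up, equal in every segment, with P · Σ Lᵢ/(AᵢEᵢ) = δ_free.
Σ Lᵢ/(AᵢEᵢ) = 350/(650×107×10³) + 350/(2325×197×10³) = 5.797×10⁻⁶ mm/N.
P = 1.152 / 5.797×10⁻⁶ = 198700 N = 198.7 kN, compressive.
σ_{cast iron} = P / A = 198700 / 650 = 305.7 MPa.

σ ≈ 306 MPa (compressive)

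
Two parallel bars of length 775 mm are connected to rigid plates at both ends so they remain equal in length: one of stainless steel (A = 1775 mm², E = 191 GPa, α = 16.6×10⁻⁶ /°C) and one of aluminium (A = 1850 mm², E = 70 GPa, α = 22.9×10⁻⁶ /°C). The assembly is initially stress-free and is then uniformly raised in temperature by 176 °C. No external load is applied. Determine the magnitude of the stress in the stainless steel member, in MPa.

The aluminium has the larger α, so on heating it would change length more than the stainless steel if both were free. The rigid plates force a common final length, so the aluminium is put into compression and the stainless steel into tension, with equal and opposite forces P (no external load).
Setting the final lengths equal and cancelling L: (α₁ − α₂)ΔT = P/(A₁E₁) + P/(A₂E₂).
|α₁ − α₂|·ΔT = 6.3×10⁻⁶ × 176 = 0.001109.
1/(A₁E₁) + 1/(A₂E₂) = 1/(1775×191×10³) + 1/(1850×70×10³) = 1.067×10⁻⁸ N⁻¹.
So P = 0.001109 / 1.067×10⁻⁸ = 103.9 kN.
σ_{stainless steel} = P/A₁ = 103900/1775 = 58.54 MPa, tensile.

σ ≈ 58.5 MPa (tensile)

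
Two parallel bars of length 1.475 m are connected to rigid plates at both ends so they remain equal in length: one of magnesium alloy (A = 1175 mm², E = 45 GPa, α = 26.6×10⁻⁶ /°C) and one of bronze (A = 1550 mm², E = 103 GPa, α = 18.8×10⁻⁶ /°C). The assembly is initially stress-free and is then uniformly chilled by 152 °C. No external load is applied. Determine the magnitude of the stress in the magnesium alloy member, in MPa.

σ ≈ 40.1 MPa (tensile)

Equilibrium of a rigid end plate with no external load gives equal and opposite internal forces ±P in the two members. Since α_{magnesium alloy} > α_{bronze}, cooling drives the magnesium alloy into tension and the bronze into compression.
Setting the final lengths equal and cancelling L: (α₁ − α₂)ΔT = P/(A₁E₁) + P/(A₂E₂).
|α₁ − α₂|·ΔT = 7.8×10⁻⁶ × 152 = 0.001186.
1/(A₁E₁) + 1/(A₂E₂) = 1/(1175×45×10³) + 1/(1550×103×10³) = 2.518×10⁻⁸ N⁻¹.
P = 0.001186 / 2.518×10⁻⁸ = 47090 N = 47.09 kN.
σ_{magnesium alloy} = P/A₁ = 47090/1175 = 40.08 MPa, tensile.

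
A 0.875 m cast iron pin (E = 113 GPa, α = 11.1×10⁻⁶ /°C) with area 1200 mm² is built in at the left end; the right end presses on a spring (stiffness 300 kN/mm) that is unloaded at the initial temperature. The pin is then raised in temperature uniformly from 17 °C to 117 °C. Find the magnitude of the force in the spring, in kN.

P ≈ 99.2 kN

If the spring were absent the pin would lengthen by αΔT L = 11.1×10⁻⁶ × 100 × 875 = 0.9712 mm.
Let P be the compressive force at the spring. The pin shortens elastically by PL/(AE) and the spring compresses by P/k; together these equal δ_free.
P [ L/(AE) + 1/k ] = δ_free → P [ 875/(1200×113×10³) + 1/(300×10³) ] = 0.9712.
P = 0.9712 / 9.786×10⁻⁶ = 99250 N.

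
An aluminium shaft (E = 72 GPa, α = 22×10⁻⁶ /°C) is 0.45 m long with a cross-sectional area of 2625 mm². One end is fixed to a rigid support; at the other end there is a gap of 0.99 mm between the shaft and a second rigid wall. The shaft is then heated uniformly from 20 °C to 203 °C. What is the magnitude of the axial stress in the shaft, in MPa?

σ ≈ 131 MPa (compressive)

Unrestrained expansion: δ_free = αΔT L = 22×10⁻⁶ × 183 × 450 = 1.812 mm.
The gap closes (δ_free > 0.99 mm) and the wall then resists a further 1.812 − 0.99 = 0.8217 mm of expansion.
So σ = E(δ_free − g)/L = 72×10³ × 0.8217/450 = 131.5 MPa.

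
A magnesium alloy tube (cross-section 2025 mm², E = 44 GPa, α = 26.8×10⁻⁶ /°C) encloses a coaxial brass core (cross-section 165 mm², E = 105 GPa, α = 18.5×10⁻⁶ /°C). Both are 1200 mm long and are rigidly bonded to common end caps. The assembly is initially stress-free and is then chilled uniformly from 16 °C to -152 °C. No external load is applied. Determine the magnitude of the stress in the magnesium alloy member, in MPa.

σ ≈ 9.99 MPa (tensile)

Both members must finish at the same length. With the larger α, the magnesium alloy tends to over-contract; the plates restrain it, putting the magnesium alloy in tension and the brass in compression. With no external load the two internal forces are equal and opposite, magnitude P.
Setting the final lengths equal and cancelling L: (α₁ − α₂)ΔT = P/(A₁E₁) + P/(A₂E₂).
|α₁ − α₂|·ΔT = 8.3×10⁻⁶ × 168 = 0.001394.
1/(A₁E₁) + 1/(A₂E₂) = 1/(2025×44×10³) + 1/(165×105×10³) = 6.894×10⁻⁸ N⁻¹.
P = 0.001394 / 6.894×10⁻⁸ = 20230 N = 20.23 kN.
σ_{magnesium alloy} = P/A₁ = 20230/2025 = 9.988 MPa, tensile.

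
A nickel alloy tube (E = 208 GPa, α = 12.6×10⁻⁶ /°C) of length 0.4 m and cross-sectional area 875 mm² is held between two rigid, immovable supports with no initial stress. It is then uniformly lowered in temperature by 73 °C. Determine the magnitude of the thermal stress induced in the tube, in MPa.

Because both ends are immovable the net strain is zero, and the suppressed thermal strain is αΔT = 12.6×10⁻⁶ × 73 = 919.8×10⁻⁶.
σ = EαΔT = 208×10³ × 12.6×10⁻⁶ × 73 = 191.3 MPa (tensile; the tube is trying to contract).

σ ≈ 191 MPa (tensile)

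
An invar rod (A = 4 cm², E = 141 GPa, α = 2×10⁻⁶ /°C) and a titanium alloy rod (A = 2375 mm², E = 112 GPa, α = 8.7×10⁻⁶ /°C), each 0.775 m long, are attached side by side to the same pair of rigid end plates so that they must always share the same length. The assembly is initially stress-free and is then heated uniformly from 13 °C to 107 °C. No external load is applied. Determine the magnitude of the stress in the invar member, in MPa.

σ ≈ 73.3 MPa (tensile)

The titanium alloy has the larger α, so on heating it would change length more than the invar if both were free. The rigid plates force a common final length, so the titanium alloy is put into compression and the invar into tension, with equal and opposite forces P (no external load).
Setting the final lengths equal and cancelling L: (α₁ − α₂)ΔT = P/(A₁E₁) + P/(A₂E₂).
|α₁ − α₂|·ΔT = 6.7×10⁻⁶ × 94 = 0.0006298.
1/(A₁E₁) + 1/(A₂E₂) = 1/(400×141×10³) + 1/(2375×112×10³) = 2.149×10⁻⁸ N⁻¹.
So P = 0.0006298 / 2.149×10⁻⁸ = 29.31 kN.
σ_{invar} = P/A₁ = 29310/400 = 73.27 MPa, tensile.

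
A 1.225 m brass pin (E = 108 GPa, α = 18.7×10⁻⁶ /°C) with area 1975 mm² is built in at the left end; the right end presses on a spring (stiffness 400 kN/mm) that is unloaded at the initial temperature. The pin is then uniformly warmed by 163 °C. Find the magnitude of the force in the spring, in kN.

P ≈ 453 kN

The unrestrained thermal change is αΔT L = 18.7×10⁻⁶ × 163 × 1225 = 3.734 mm.
Let P be the compressive force at the spring. The pin shortens elastically by PL/(AE) and the spring compresses by P/k; together these equal δ_free.
P [ L/(AE) + 1/k ] = δ_free → P [ 1225/(1975×108×10³) + 1/(400×10³) ] = 3.734.
P = 3.734 / 8.243×10⁻⁶ = 453000 N.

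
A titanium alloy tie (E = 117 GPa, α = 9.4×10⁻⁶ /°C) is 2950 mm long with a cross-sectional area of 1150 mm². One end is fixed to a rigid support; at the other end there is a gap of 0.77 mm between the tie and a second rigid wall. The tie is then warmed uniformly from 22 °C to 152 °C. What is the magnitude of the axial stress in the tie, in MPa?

Unrestrained expansion: δ_free = αΔT L = 9.4×10⁻⁶ × 130 × 2950 = 3.605 mm.
After closing the 0.77 mm clearance, 3.605 − 0.77 = 2.835 mm of expansion remains to be suppressed by the wall.
So σ = E(δ_free − g)/L = 117×10³ × 2.835/2950 = 112.4 MPa.

σ ≈ 112 MPa (compressive)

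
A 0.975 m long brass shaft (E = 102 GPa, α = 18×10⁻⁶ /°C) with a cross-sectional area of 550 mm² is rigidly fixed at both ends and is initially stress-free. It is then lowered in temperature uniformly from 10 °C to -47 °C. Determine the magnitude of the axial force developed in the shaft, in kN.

P ≈ 57.6 kN (tensile)

Full restraint means ε = 0, so the stress is σ = EαΔT = 102×10³ × 18×10⁻⁶ × 57 = 104.7 MPa.
Axial force P = σA = 104.7 × 550 = 57560 N = 57.56 kN, tensile.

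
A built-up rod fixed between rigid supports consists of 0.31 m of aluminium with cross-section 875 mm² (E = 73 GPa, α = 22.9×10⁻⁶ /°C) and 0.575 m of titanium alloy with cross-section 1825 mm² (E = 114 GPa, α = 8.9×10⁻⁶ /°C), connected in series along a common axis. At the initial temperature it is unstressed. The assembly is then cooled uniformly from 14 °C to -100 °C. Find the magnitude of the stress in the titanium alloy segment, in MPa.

σ ≈ 100 MPa (tensile)

If the supports were absent, the total length change would be Σ αᵢΔT Lᵢ = 22.9×10⁻⁶×114×310 + 8.9×10⁻⁶×114×575 = 1.393 mm.
Since the ends are fixed, an axial force P builds up, equal in every segment, with P · Σ Lᵢ/(AᵢEᵢ) = δ_free.
Σ Lᵢ/(AᵢEᵢ) = 310/(875×73×10³) + 575/(1825×114×10³) = 7.617×10⁻⁶ mm/N.
So P = 1.393 / 7.617×10⁻⁶ = 182.8 kN, tensile.
σ_{titanium alloy} = P / A = 182800 / 1825 = 100.2 MPa.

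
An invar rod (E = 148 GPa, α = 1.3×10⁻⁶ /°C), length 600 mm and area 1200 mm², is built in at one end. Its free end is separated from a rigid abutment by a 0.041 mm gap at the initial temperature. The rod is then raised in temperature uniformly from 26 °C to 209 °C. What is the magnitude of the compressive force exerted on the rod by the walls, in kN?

P ≈ 30.1 kN

Free thermal elongation = αΔT L = 1.3×10⁻⁶ × 183 × 600 = 0.1427 mm.
The gap closes (δ_free > 0.041 mm) and the wall then resists a further 0.1427 − 0.041 = 0.1017 mm of expansion.
So σ = E(δ_free − g)/L = 148×10³ × 0.1017/600 = 25.1 MPa.
P = σA = 25.1 × 1200 = 30.12 kN.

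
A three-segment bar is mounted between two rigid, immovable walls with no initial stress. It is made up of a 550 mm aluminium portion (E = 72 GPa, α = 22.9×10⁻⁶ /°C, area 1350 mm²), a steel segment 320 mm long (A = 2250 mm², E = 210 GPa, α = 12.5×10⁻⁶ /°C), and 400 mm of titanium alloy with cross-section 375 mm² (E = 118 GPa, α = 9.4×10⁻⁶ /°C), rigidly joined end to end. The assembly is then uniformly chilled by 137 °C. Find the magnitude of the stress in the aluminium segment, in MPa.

Free thermal contraction of the whole bar: Σ αᵢΔT Lᵢ = 22.9×10⁻⁶×137×550 + 12.5×10⁻⁶×137×320 + 9.4×10⁻⁶×137×400 = 2.789 mm.
The walls prevent any net length change, so an axial force P (same in every segment) develops. Compatibility: P · Σ Lᵢ/(AᵢEᵢ) = δ_free.
Σ Lᵢ/(AᵢEᵢ) = 550/(1350×72×10³) + 320/(2250×210×10³) + 400/(375×118×10³) = 1.538×10⁻⁵ mm/N.
P = 2.789 / 1.538×10⁻⁵ = 181400 N = 181.4 kN, tensile.
σ_{aluminium} = P / A = 181400 / 1350 = 134.3 MPa.

σ ≈ 134 MPa (tensile)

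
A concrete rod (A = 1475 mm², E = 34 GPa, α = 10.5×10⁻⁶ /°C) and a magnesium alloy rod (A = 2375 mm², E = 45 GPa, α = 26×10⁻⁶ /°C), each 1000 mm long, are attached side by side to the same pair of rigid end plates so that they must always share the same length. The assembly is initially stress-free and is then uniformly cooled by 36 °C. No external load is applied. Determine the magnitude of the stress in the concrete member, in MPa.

The magnesium alloy has the larger α, so on cooling it would change length more than the concrete if both were free. The rigid plates force a common final length, so the magnesium alloy is put into tension and the concrete into compression, with equal and opposite forces P (no external load).
Equating the net (thermal + elastic) strains gives |α₁ − α₂|·ΔT = P·[1/(A₁E₁) + 1/(A₂E₂)].
|α₁ − α₂|·ΔT = 15.5×10⁻⁶ × 36 = 0.000558.
1/(A₁E₁) + 1/(A₂E₂) = 1/(1475×34×10³) + 1/(2375×45×10³) = 2.93×10⁻⁸ N⁻¹.
P = 0.000558 / 2.93×10⁻⁸ = 19050 N = 19.05 kN.
σ_{concrete} = P/A₁ = 19050/1475 = 12.91 MPa, compressive.

σ ≈ 12.9 MPa (compressive)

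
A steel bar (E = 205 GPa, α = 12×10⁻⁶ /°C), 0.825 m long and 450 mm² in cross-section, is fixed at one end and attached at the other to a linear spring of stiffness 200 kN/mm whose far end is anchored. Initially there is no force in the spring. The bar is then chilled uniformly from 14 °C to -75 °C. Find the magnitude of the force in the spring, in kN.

Free thermal contraction: δ_free = αΔT L = 12×10⁻⁶ × 89 × 825 = 0.8811 mm.
Let P be the tensile force in the spring. The bar extends elastically by PL/(AE) and the spring stretches by P/k; together these equal δ_free.
P [ L/(AE) + 1/k ] = δ_free → P [ 825/(450×205×10³) + 1/(200×10³) ] = 0.8811.
P = 0.8811 / 1.394×10⁻⁵ = 63190 N.

P ≈ 63.2 kN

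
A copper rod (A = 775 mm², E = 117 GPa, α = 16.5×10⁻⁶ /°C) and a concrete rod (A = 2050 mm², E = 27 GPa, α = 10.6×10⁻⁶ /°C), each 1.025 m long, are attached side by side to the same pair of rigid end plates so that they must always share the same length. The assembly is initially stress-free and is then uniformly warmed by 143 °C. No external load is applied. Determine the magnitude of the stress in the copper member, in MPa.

σ ≈ 37.4 MPa (compressive)

Equilibrium of a rigid end plate with no external load gives equal and opposite internal forces ±P in the two members. Since α_{copper} > α_{concrete}, heating drives the copper into compression and the concrete into tension.
Compatibility of the two members (thermal + elastic change equal): (α₁ − α₂)ΔT = P·[1/(A₁E₁) + 1/(A₂E₂)].
|α₁ − α₂|·ΔT = 5.9×10⁻⁶ × 143 = 0.0008437.
1/(A₁E₁) + 1/(A₂E₂) = 1/(775×117×10³) + 1/(2050×27×10³) = 2.91×10⁻⁸ N⁻¹.
So P = 0.0008437 / 2.91×10⁻⁸ = 29 kN.
σ_{copper} = P/A₁ = 29000/775 = 37.42 MPa, compressive.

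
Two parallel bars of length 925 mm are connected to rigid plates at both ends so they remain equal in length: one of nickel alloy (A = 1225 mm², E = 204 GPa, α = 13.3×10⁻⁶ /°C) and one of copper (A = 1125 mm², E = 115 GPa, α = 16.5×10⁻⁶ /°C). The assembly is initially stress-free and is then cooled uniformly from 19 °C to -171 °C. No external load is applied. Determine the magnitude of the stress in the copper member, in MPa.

σ ≈ 46.1 MPa (tensile)

Both members must finish at the same length. With the larger α, the copper tends to over-contract; the plates restrain it, putting the copper in tension and the nickel alloy in compression. With no external load the two internal forces are equal and opposite, magnitude P.
Compatibility of the two members (thermal + elastic change equal): (α₁ − α₂)ΔT = P·[1/(A₁E₁) + 1/(A₂E₂)].
|α₁ − α₂|·ΔT = 3.2×10⁻⁶ × 190 = 0.000608.
1/(A₁E₁) + 1/(A₂E₂) = 1/(1225×204×10³) + 1/(1125×115×10³) = 1.173×10⁻⁸ N⁻¹.
P = 0.000608 / 1.173×10⁻⁸ = 51830 N = 51.83 kN.
σ_{copper} = P/A₂ = 51830/1125 = 46.07 MPa, tensile.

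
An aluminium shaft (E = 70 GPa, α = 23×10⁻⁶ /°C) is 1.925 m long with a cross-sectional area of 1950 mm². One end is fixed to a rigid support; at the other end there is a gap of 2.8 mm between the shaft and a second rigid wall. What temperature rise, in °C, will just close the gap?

ΔT ≈ 63.2 °C

The gap closes when αΔT L = 2.8 mm, since the shaft is still unstressed at that instant.
So ΔT = g/(αL) = 2.8/(23×10⁻⁶ × 1925) = 63.24 °C.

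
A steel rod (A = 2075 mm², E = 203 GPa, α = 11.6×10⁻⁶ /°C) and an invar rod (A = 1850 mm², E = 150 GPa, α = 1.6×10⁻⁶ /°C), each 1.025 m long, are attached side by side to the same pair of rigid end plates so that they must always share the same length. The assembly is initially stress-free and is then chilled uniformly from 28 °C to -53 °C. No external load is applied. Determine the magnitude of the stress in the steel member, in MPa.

σ ≈ 65.3 MPa (tensile)

Both members must finish at the same length. With the larger α, the steel tends to over-contract; the plates restrain it, putting the steel in tension and the invar in compression. With no external load the two internal forces are equal and opposite, magnitude P.
Setting the final lengths equal and cancelling L: (α₁ − α₂)ΔT = P/(A₁E₁) + P/(A₂E₂).
|α₁ − α₂|·ΔT = 10×10⁻⁶ × 81 = 0.00081.
1/(A₁E₁) + 1/(A₂E₂) = 1/(2075×203×10³) + 1/(1850×150×10³) = 5.978×10⁻⁹ N⁻¹.
So P = 0.00081 / 5.978×10⁻⁹ = 135.5 kN.
σ_{steel} = P/A₁ = 135500/2075 = 65.3 MPa, tensile.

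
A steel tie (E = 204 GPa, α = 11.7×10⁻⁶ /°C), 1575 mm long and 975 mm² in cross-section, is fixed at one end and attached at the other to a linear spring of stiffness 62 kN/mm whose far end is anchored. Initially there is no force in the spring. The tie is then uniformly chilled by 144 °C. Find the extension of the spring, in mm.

δ ≈ 1.78 mm

If the spring were absent the tie would shorten by αΔT L = 11.7×10⁻⁶ × 144 × 1575 = 2.654 mm.
With a force P in the spring, the elastic change of the tie is PL/(AE) and that of the spring is P/k; compatibility requires their sum to equal δ_free.
P [ L/(AE) + 1/k ] = δ_free → P [ 1575/(975×204×10³) + 1/(62×10³) ] = 2.654.
P = 2.654 / 2.405×10⁻⁵ = 110300 N.
Spring extension = P/k = 110300/(62×10³) = 1.78 mm.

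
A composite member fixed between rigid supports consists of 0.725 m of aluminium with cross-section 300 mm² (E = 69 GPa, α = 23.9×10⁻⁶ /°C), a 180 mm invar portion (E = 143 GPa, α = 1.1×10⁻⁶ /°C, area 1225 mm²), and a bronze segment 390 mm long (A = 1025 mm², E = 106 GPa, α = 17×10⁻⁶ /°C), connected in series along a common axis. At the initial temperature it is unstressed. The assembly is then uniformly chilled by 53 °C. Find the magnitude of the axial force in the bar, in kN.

P ≈ 32.3 kN (tensile)

Free thermal contraction of the whole bar: Σ αᵢΔT Lᵢ = 23.9×10⁻⁶×53×725 + 1.1×10⁻⁶×53×180 + 17×10⁻⁶×53×390 = 1.28 mm.
The walls prevent any net length change, so an axial force P (same in every segment) develops. Compatibility: P · Σ Lᵢ/(AᵢEᵢ) = δ_free.
Σ Lᵢ/(AᵢEᵢ) = 725/(300×69×10³) + 180/(1225×143×10³) + 390/(1025×106×10³) = 3.964×10⁻⁵ mm/N.
P = 1.28 / 3.964×10⁻⁵ = 32300 N = 32.3 kN, tensile.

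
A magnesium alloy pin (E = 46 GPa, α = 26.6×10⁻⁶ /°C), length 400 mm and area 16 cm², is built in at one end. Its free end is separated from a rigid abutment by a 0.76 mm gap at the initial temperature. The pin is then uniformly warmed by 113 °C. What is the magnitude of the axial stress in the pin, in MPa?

σ ≈ 50.9 MPa (compressive)

Unrestrained expansion: δ_free = αΔT L = 26.6×10⁻⁶ × 113 × 400 = 1.202 mm.
This exceeds the 0.76 mm gap, so the wall pushes back. The portion of expansion that must be recovered elastically is δ_free − gap = 1.202 − 0.76 = 0.4423 mm.
That suppressed elongation corresponds to σ = E·Δ/L = 46×10³ × 0.4423/400 = 50.87 MPa.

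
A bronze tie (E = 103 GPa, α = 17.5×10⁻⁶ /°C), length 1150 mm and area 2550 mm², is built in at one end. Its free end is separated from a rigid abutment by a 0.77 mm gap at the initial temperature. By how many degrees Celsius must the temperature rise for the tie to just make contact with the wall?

The gap closes when αΔT L = 0.77 mm, since the tie is still unstressed at that instant.
So ΔT = g/(αL) = 0.77/(17.5×10⁻⁶ × 1150) = 38.26 °C.

ΔT ≈ 38.3 °C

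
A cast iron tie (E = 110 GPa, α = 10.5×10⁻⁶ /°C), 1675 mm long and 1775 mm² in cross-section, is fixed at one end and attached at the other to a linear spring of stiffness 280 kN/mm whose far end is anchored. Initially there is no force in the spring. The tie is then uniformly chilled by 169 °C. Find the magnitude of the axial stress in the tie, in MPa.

Free thermal contraction: δ_free = αΔT L = 10.5×10⁻⁶ × 169 × 1675 = 2.972 mm.
With a force P in the spring, the elastic change of the tie is PL/(AE) and that of the spring is P/k; compatibility requires their sum to equal δ_free.
P [ L/(AE) + 1/k ] = δ_free → P [ 1675/(1775×110×10³) + 1/(280×10³) ] = 2.972.
P = 2.972 / 1.215×10⁻⁵ = 244600 N.
σ = P/A = 244600/1775 = 137.8 MPa.

σ ≈ 138 MPa (tensile)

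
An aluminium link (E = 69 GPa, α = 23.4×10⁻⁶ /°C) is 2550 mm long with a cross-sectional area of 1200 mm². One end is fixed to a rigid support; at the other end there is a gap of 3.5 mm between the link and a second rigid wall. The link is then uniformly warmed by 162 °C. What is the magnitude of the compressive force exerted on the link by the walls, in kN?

If the wall were absent the link would grow by αΔT L = 23.4×10⁻⁶ × 162 × 2550 = 9.667 mm.
After closing the 3.5 mm clearance, 9.667 − 3.5 = 6.167 mm of expansion remains to be suppressed by the wall.
So σ = E(δ_free − g)/L = 69×10³ × 6.167/2550 = 166.9 MPa.
Force on the wall = σA = 166.9 × 1200 mm² = 200.2 kN.

P ≈ 200 kN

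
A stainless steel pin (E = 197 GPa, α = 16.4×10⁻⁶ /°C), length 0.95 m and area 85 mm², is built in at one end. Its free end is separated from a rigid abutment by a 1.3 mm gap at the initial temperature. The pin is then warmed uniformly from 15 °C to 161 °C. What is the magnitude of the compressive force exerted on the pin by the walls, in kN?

Unrestrained expansion: δ_free = αΔT L = 16.4×10⁻⁶ × 146 × 950 = 2.275 mm.
The gap closes (δ_free > 1.3 mm) and the wall then resists a further 2.275 − 1.3 = 0.9747 mm of expansion.
So σ = E(δ_free − g)/L = 197×10³ × 0.9747/950 = 202.1 MPa.
P = σA = 202.1 × 85 = 17.18 kN.

P ≈ 17.2 kN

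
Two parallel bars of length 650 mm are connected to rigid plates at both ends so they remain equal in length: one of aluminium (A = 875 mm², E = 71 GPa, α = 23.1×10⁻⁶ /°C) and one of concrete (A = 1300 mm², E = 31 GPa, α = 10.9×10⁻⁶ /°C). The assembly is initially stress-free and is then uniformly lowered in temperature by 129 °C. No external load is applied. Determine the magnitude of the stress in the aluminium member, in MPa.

σ ≈ 44 MPa (tensile)

Equilibrium of a rigid end plate with no external load gives equal and opposite internal forces ±P in the two members. Since α_{aluminium} > α_{concrete}, cooling drives the aluminium into tension and the concrete into compression.
Equating the net (thermal + elastic) strains gives |α₁ − α₂|·ΔT = P·[1/(A₁E₁) + 1/(A₂E₂)].
|α₁ − α₂|·ΔT = 12.2×10⁻⁶ × 129 = 0.001574.
1/(A₁E₁) + 1/(A₂E₂) = 1/(875×71×10³) + 1/(1300×31×10³) = 4.091×10⁻⁸ N⁻¹.
P = 0.001574 / 4.091×10⁻⁸ = 38470 N = 38.47 kN.
σ_{aluminium} = P/A₁ = 38470/875 = 43.96 MPa, tensile.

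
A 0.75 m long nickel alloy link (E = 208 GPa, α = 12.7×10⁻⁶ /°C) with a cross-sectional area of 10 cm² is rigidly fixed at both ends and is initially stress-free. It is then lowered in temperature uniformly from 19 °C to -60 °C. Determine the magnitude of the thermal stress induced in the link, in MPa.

With length fixed, the mechanical strain must cancel the thermal strain αΔT = 12.7×10⁻⁶ × 79 = 1003.3×10⁻⁶.
The stress required to suppress this strain is σ = Eε = 208×10³ × 1003.3×10⁻⁶ = 208.7 MPa, tensile since the link is trying to contract.

σ ≈ 209 MPa (tensile)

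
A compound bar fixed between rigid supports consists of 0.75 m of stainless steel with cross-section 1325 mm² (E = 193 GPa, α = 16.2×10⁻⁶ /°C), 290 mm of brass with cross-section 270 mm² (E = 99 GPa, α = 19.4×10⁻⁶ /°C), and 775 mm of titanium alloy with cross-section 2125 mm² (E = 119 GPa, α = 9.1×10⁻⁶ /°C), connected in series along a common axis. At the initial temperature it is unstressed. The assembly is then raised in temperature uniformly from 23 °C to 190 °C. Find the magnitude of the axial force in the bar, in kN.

P ≈ 246 kN (compressive)

If the supports were absent, the total length change would be Σ αᵢΔT Lᵢ = 16.2×10⁻⁶×167×750 + 19.4×10⁻⁶×167×290 + 9.1×10⁻⁶×167×775 = 4.146 mm.
The rigid supports impose zero overall length change; the single axial force P common to all segments must satisfy P Σ Lᵢ/(AᵢEᵢ) = δ_free.
Σ Lᵢ/(AᵢEᵢ) = 750/(1325×193×10³) + 290/(270×99×10³) + 775/(2125×119×10³) = 1.685×10⁻⁵ mm/N.
So P = 4.146 / 1.685×10⁻⁵ = 246.1 kN, compressive.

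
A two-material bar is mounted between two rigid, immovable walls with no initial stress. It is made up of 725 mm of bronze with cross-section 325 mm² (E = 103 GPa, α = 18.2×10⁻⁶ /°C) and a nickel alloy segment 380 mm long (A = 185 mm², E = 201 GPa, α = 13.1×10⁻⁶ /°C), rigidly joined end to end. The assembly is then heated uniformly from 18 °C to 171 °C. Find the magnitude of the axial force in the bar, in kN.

P ≈ 87.2 kN (compressive)

With the walls removed the bar would change length by δ_free = Σ αᵢΔT Lᵢ = 18.2×10⁻⁶×153×725 + 13.1×10⁻⁶×153×380 = 2.78 mm.
The rigid supports impose zero overall length change; the single axial force P common to all segments must satisfy P Σ Lᵢ/(AᵢEᵢ) = δ_free.
Σ Lᵢ/(AᵢEᵢ) = 725/(325×103×10³) + 380/(185×201×10³) = 3.188×10⁻⁵ mm/N.
P = 2.78 / 3.188×10⁻⁵ = 87220 N = 87.22 kN, compressive.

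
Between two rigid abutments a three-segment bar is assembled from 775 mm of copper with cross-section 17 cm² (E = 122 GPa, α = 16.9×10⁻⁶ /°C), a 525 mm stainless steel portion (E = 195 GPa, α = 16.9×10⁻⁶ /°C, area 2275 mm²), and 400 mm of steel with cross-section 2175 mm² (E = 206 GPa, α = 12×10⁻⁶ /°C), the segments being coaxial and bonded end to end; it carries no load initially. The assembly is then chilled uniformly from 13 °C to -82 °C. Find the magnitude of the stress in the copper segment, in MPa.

σ ≈ 257 MPa (tensile)

If the supports were absent, the total length change would be Σ αᵢΔT Lᵢ = 16.9×10⁻⁶×95×775 + 16.9×10⁻⁶×95×525 + 12×10⁻⁶×95×400 = 2.543 mm.
The walls prevent any net length change, so an axial force P (same in every segment) develops. Compatibility: P · Σ Lᵢ/(AᵢEᵢ) = δ_free.
The series flexibility is Σ Lᵢ/(AᵢEᵢ) = 775/(1700×122×10³) + 525/(2275×195×10³) + 400/(2175×206×10³) = 5.813×10⁻⁶ mm/N.
Hence P = δ_free / Σ(L/AE) = 2.543/5.813×10⁻⁶ = 437.5 kN (tensile).
σ_{copper} = P / A = 437500 / 1700 = 257.4 MPa.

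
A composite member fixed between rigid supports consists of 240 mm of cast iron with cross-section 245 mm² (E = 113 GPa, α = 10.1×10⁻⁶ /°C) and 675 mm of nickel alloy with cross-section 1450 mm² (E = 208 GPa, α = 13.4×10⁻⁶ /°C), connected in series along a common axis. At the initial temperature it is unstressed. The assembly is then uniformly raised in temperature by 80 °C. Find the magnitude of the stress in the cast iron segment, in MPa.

σ ≈ 343 MPa (compressive)

With the walls removed the bar would change length by δ_free = Σ αᵢΔT Lᵢ = 10.1×10⁻⁶×80×240 + 13.4×10⁻⁶×80×675 = 0.9175 mm.
The walls prevent any net length change, so an axial force P (same in every segment) develops. Compatibility: P · Σ Lᵢ/(AᵢEᵢ) = δ_free.
The series flexibility is Σ Lᵢ/(AᵢEᵢ) = 240/(245×113×10³) + 675/(1450×208×10³) = 1.091×10⁻⁵ mm/N.
So P = 0.9175 / 1.091×10⁻⁵ = 84.12 kN, compressive.
σ_{cast iron} = P / A = 84120 / 245 = 343.4 MPa.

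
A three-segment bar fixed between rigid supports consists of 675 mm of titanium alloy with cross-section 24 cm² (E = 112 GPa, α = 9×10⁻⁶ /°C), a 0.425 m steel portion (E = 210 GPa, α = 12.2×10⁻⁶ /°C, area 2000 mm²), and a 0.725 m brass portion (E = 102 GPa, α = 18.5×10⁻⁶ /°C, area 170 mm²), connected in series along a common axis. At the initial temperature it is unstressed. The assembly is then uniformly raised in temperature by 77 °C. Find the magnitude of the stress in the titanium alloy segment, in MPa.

σ ≈ 17.5 MPa (compressive)

Free thermal expansion of the whole bar: Σ αᵢΔT Lᵢ = 9×10⁻⁶×77×675 + 12.2×10⁻⁶×77×425 + 18.5×10⁻⁶×77×725 = 1.9 mm.
The walls prevent any net length change, so an axial force P (same in every segment) develops. Compatibility: P · Σ Lᵢ/(AᵢEᵢ) = δ_free.
Σ Lᵢ/(AᵢEᵢ) = 675/(2400×112×10³) + 425/(2000×210×10³) + 725/(170×102×10³) = 4.533×10⁻⁵ mm/N.
P = 1.9 / 4.533×10⁻⁵ = 41910 N = 41.91 kN, compressive.
σ_{titanium alloy} = P / A = 41910 / 2400 = 17.46 MPa.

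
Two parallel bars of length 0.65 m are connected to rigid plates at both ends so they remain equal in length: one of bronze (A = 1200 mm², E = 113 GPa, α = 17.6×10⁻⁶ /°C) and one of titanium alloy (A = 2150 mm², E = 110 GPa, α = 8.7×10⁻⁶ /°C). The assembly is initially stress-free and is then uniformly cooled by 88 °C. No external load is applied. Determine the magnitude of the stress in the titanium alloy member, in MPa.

σ ≈ 31.4 MPa (compressive)

Both members must finish at the same length. With the larger α, the bronze tends to over-contract; the plates restrain it, putting the bronze in tension and the titanium alloy in compression. With no external load the two internal forces are equal and opposite, magnitude P.
Equating the net (thermal + elastic) strains gives |α₁ − α₂|·ΔT = P·[1/(A₁E₁) + 1/(A₂E₂)].
|α₁ − α₂|·ΔT = 8.9×10⁻⁶ × 88 = 0.0007832.
1/(A₁E₁) + 1/(A₂E₂) = 1/(1200×113×10³) + 1/(2150×110×10³) = 1.16×10⁻⁸ N⁻¹.
P = 0.0007832 / 1.16×10⁻⁸ = 67500 N = 67.5 kN.
σ_{titanium alloy} = P/A₂ = 67500/2150 = 31.4 MPa, compressive.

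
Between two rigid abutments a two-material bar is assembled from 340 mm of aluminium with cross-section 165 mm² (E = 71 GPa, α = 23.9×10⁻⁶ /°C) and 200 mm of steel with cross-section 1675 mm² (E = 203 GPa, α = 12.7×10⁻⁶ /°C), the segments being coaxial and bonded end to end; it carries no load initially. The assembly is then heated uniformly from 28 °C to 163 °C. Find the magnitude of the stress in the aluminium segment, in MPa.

With the walls removed the bar would change length by δ_free = Σ αᵢΔT Lᵢ = 23.9×10⁻⁶×135×340 + 12.7×10⁻⁶×135×200 = 1.44 mm.
Since the ends are fixed, an axial force P builds up, equal in every segment, with P · Σ Lᵢ/(AᵢEᵢ) = δ_free.
The series flexibility is Σ Lᵢ/(AᵢEᵢ) = 340/(165×71×10³) + 200/(1675×203×10³) = 2.961×10⁻⁵ mm/N.
So P = 1.44 / 2.961×10⁻⁵ = 48.63 kN, compressive.
σ_{aluminium} = P / A = 48630 / 165 = 294.7 MPa.

σ ≈ 295 MPa (compressive)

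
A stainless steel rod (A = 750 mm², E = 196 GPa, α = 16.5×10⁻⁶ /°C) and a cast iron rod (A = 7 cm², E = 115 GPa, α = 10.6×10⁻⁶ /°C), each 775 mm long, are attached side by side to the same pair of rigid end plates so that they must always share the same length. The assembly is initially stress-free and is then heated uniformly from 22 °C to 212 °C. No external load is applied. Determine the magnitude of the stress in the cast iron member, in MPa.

The stainless steel has the larger α, so on heating it would change length more than the cast iron if both were free. The rigid plates force a common final length, so the stainless steel is put into compression and the cast iron into tension, with equal and opposite forces P (no external load).
Equating the net (thermal + elastic) strains gives |α₁ − α₂|·ΔT = P·[1/(A₁E₁) + 1/(A₂E₂)].
|α₁ − α₂|·ΔT = 5.9×10⁻⁶ × 190 = 0.001121.
1/(A₁E₁) + 1/(A₂E₂) = 1/(750×196×10³) + 1/(700×115×10³) = 1.923×10⁻⁸ N⁻¹.
So P = 0.001121 / 1.923×10⁻⁸ = 58.31 kN.
σ_{cast iron} = P/A₂ = 58310/700 = 83.3 MPa, tensile.

σ ≈ 83.3 MPa (tensile)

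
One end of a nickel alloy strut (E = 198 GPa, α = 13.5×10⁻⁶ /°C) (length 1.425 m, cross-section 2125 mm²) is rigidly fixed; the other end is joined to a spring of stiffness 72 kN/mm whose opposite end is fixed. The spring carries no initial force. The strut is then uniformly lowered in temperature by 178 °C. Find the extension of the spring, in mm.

δ ≈ 2.75 mm

If the spring were absent the strut would shorten by αΔT L = 13.5×10⁻⁶ × 178 × 1425 = 3.424 mm.
With a force P in the spring, the elastic change of the strut is PL/(AE) and that of the spring is P/k; compatibility requires their sum to equal δ_free.
P [ L/(AE) + 1/k ] = δ_free → P [ 1425/(2125×198×10³) + 1/(72×10³) ] = 3.424.
P = 3.424 / 1.728×10⁻⁵ = 198200 N.
Spring extension = P/k = 198200/(72×10³) = 2.753 mm.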